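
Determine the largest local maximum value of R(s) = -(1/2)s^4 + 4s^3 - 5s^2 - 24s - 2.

25/2

R'(s) = -2s^3 + 12s^2 - 10s - 24. Setting R'(s) = 0 gives s ∈ {-1, 3, 4}.
R''(s) = -6s^2 + 24s - 10. R''(-1) = -40 < 0 ⇒ local maximum; R''(3) = 8 > 0 ⇒ local minimum; R''(4) = -10 < 0 ⇒ local maximum.
The largest local maximum is R(-1) = 25/2.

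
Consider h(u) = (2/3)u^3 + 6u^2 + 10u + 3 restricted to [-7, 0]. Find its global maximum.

Differentiating, h'(u) = 2u^2 + 12u + 10; which vanishes at u = -5 and u = -1.
Compare values at every candidate in [-7, 0]: h(-7) = -5/3,  h(-5) = 59/3,  h(-1) = -5/3,  h(0) = 3.
So the maximum is h(-5) = 59/3.

59/3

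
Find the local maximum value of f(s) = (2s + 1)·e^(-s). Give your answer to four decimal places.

1.2131

f'(s) = 2·e^(-s) + (2s + 1)·(-1)·e^(-s) = (-2s + 1)·e^(-s). Since e^(-s) > 0, the only critical point is s = 1/2.
f''(1/2) has the same sign as -2 < 0, so this is a local maximum.
f(1/2) = (2)·e^(-1/2) ≈ 1.2131.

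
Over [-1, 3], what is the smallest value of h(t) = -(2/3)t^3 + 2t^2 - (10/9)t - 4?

-22/3

Differentiating, h'(t) = -2t^2 + 4t - 10/9; which vanishes at t = 1/3 and t = 5/3.
Compare values at every candidate in [-1, 3]: h(-1) = -2/9, h(1/3) = -338/81, h(5/3) = -274/81, h(3) = -22/3.
The minimum over the interval is -22/3, attained at t = 3.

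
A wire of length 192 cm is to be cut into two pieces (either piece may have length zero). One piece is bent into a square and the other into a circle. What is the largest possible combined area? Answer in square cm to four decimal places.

2933.5439

Let x be the length used for the square. Square side x/4; circle radius (192−x)/(2π).
A(x) = (x/4)² + π·((192−x)/(2π))² = x²/16 + (192−x)²/(4π) for 0 ≤ x ≤ 192. A'(x) = x/8 − (192−x)/(2π) = 0 gives x = 4·192/(π+4) ≈ 107.5390.
A'' > 0, so the interior critical point is a minimum; the maximum is at an endpoint. A(0) = 2933.5439 and A(192) = 2304.0000, so the largest area is 2933.5439.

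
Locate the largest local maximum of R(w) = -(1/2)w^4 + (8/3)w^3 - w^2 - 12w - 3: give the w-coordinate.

Critical points: R'(w) = -2w^3 + 8w^2 - 2w - 12 vanishes at w = -1, 2, 3.
R''(w) = -6w^2 + 16w - 2. R''(-1) = -24 < 0 ⇒ local maximum; R''(2) = 6 > 0 ⇒ local minimum; R''(3) = -8 < 0 ⇒ local maximum.
So the largest local maximum value is R(-1) = 29/6.

-1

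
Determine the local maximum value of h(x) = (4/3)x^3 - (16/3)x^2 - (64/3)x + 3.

1523/81

h'(x) = 4x^2 - (32/3)x - 64/3 = 0 at x = -4/3, 4.
Second-derivative test with h''(x) = 8x - 32/3: h''(-4/3) = -64/3 < 0 ⇒ local maximum; h''(4) = 64/3 > 0 ⇒ local minimum.
So the local maximum value is h(-4/3) = 1523/81.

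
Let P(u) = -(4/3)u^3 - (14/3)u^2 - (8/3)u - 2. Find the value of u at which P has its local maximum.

P'(u) = -4u^2 - (28/3)u - 8/3 = 0 at u = -2, -1/3.
Since P''(u) = -8u - 28/3, we get P''(-2) = 20/3 > 0 ⇒ local minimum; P''(-1/3) = -20/3 < 0 ⇒ local maximum.
The local maximum is P(-1/3) = -128/81.

-1/3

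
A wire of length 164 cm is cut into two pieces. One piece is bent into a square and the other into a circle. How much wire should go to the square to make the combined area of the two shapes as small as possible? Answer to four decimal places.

Let x be the length used for the square. Square side x/4; circle radius (164−x)/(2π).
A(x) = (x/4)² + π·((164−x)/(2π))² = x²/16 + (164−x)²/(4π) for 0 ≤ x ≤ 164. A'(x) = x/8 − (164−x)/(2π) = 0 gives x = 4·164/(π+4) ≈ 91.8563.
A'' = 1/8 + 1/(2π) > 0, so this gives the minimum combined area; x ≈ 91.8563 cm to the square.

91.8563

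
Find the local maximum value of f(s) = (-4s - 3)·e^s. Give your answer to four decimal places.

0.6951

By the product rule, f'(s) = (-4s - 7)·e^s. Since e^s > 0, the only critical point is s = -7/4.
f''(-7/4) has the same sign as -4 < 0, so this is a local maximum.
f(-7/4) = (4)·e^(-7/4) ≈ 0.6951.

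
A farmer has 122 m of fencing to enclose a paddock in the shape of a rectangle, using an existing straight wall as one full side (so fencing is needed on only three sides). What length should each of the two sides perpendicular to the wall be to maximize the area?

Let the sides perpendicular to the wall have length x and the parallel side y, so 2x + y = 122 and the area is A = xy = x(122 − 2x).
A'(x) = 122 − 4x = 0 gives x = 61/2, and A''(x) = −4 < 0 confirms a maximum.
Then y = 122 − 2·61/2 = 61 and A = 3721/2.

61/2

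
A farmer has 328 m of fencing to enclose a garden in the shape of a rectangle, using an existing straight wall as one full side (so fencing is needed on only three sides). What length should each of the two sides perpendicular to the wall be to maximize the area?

82

Let the sides perpendicular to the wall have length x and the parallel side y, so 2x + y = 328 and the area is A = xy = x(328 − 2x).
A'(x) = 328 − 4x = 0 gives x = 82, and A''(x) = −4 < 0 confirms a maximum.
Then y = 328 − 2·82 = 164 and A = 13448.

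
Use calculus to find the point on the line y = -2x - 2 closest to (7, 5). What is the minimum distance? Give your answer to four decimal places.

9.3915

Minimize D(x)^2 = (x - 7)^2 + (-2x - 7)^2.
d/dx[D^2] = 2(x - 7) + 2·(-2)·(-2x - 7) = 0 ⇒ x = -7/5.
Then y = 4/5 and the distance is √(441/5) ≈ 9.3915.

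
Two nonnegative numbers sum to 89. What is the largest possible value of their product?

With x + y = 89, the product is P(x) = x(89 − x).
P'(x) = 89 − 2x = 0 gives x = 89/2; P'' = −2 < 0, so this is the maximum.
P = 89/2·89/2 = 7921/4.

7921/4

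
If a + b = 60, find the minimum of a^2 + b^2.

1800

With a + b = 60, a^2 + b^2 = a^2 + (60 − a)^2.
The derivative 2a − 2(60 − a) = 4a − 120 vanishes at a = 30; second derivative 4 > 0, a minimum.
The minimum is 2·(30)^2 = 1800.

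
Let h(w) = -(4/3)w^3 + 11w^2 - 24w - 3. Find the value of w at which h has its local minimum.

h'(w) = -4w^2 + 22w - 24 = 0 at w = 3/2, 4.
h''(w) = -8w + 22. h''(3/2) = 10 > 0 ⇒ local minimum; h''(4) = -10 < 0 ⇒ local maximum.
So the local minimum value is h(3/2) = -75/4.

3/2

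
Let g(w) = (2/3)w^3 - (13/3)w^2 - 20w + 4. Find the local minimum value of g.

-128

g'(w) = 2w^2 - (26/3)w - 20. Setting g'(w) = 0 gives w ∈ {-5/3, 6}.
Second-derivative test with g''(w) = 4w - 26/3: g''(-5/3) = -46/3 < 0 ⇒ local maximum; g''(6) = 46/3 > 0 ⇒ local minimum.
So the local minimum value is g(6) = -128.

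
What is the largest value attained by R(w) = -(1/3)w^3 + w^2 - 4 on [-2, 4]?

8/3

The derivative is -w^2 + 2w, which vanishes at w = 0 and w = 2.
Candidates: R(-2) = 8/3; R(0) = -4; R(2) = -8/3; R(4) = -28/3.
So the maximum is R(-2) = 8/3.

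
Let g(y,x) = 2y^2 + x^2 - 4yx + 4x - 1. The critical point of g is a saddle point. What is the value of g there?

3

∂g/∂y = 4y - 4x = 0 and ∂g/∂x = -4y + 2x + 4 = 0, so (y, x) = (2, 2).
The Hessian has g_{yy} = 4, g_{xx} = 2, g_{yx} = -4, giving D = -8 < 0, so the point is a saddle point.
g(2, 2) = 3.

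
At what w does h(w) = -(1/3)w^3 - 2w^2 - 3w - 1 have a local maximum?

-1

h'(w) = -w^2 - 4w - 3. Setting h'(w) = 0 gives w ∈ {-3, -1}.
Second-derivative test with h''(w) = -2w - 4: h''(-3) = 2 > 0 ⇒ local minimum; h''(-1) = -2 < 0 ⇒ local maximum.
The local maximum is h(-1) = 1/3.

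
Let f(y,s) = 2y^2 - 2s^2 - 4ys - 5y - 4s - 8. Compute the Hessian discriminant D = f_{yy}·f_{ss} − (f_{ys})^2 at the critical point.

∂f/∂y = 4y - 4s - 5 = 0 and ∂f/∂s = -4y - 4s - 4 = 0, so (y, s) = (1/8, -9/8).
The Hessian has f_{yy} = 4, f_{ss} = -4, f_{ys} = -4, giving D = -32 < 0, so the point is a saddle point.
D = (4)·(-4) − (-4)^2 = -32.

-32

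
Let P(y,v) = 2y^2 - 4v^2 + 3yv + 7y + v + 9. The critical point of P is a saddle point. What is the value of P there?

∂P/∂y = 4y + 3v + 7 = 0 and ∂P/∂v = 3y - 8v + 1 = 0, so (y, v) = (-59/41, -17/41).
The Hessian has P_{yy} = 4, P_{vv} = -8, P_{yv} = 3, giving D = -41 < 0, so the point is a saddle point.
P(-59/41, -17/41) = 154/41.

154/41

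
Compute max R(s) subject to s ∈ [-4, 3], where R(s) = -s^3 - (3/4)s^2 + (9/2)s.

34

R'(s) = -3s^2 - (3/2)s + 9/2, which vanishes at s = -3/2 and s = 1.
Evaluating at the critical points and endpoints: R(-4) = 34,  R(-3/2) = -81/16,  R(1) = 11/4,  R(3) = -81/4.
The maximum over the interval is 34, attained at s = -4.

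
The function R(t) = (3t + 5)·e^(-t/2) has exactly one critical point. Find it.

By the product rule, R'(t) = (-(3/2)t + 1/2)·e^(-t/2). Since e^(-t/2) > 0, the only critical point is t = 1/3.
R''(1/3) has the same sign as -3/2 < 0, so this is a local maximum.
R(1/3) = (6)·e^(-1/6) ≈ 5.0789.

1/3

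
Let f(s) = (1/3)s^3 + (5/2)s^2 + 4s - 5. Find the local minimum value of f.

-41/6

f'(s) = s^2 + 5s + 4. Setting f'(s) = 0 gives s ∈ {-4, -1}.
Since f''(s) = 2s + 5, we get f''(-4) = -3 < 0 ⇒ local maximum; f''(-1) = 3 > 0 ⇒ local minimum.
Thus f has its local minimum at s = -1, with value -41/6.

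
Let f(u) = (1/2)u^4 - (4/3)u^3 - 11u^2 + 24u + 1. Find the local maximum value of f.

79/6

Critical points: f'(u) = 2u^3 - 4u^2 - 22u + 24 vanishes at u = -3, 1, 4.
f''(u) = 6u^2 - 8u - 22. f''(-3) = 56 > 0 ⇒ local minimum; f''(1) = -24 < 0 ⇒ local maximum; f''(4) = 42 > 0 ⇒ local minimum.
Thus f has its local maximum at u = 1, with value 79/6.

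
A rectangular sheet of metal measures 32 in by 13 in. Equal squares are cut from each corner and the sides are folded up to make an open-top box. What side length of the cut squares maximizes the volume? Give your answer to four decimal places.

With cut size x, the volume is V(x) = x(32 − 2x)(13 − 2x) for 0 < x < 6.5.
V'(x) = 12x^2 − 180x + 416. Setting V'(x) = 0 gives x ≈ 2.8542 (the root in (0, 6.5)).
V''(x) = 24x − 180 is negative there, so this is the maximum; V ≈ 547.1725.

2.8542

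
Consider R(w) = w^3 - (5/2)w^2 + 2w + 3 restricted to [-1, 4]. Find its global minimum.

-5/2

The derivative is 3w^2 - 5w + 2, which vanishes at w = 2/3 and w = 1.
Candidates: R(-1) = -5/2, R(2/3) = 95/27, R(1) = 7/2, R(4) = 35.
Hence the absolute minimum is -5/2 at w = -1.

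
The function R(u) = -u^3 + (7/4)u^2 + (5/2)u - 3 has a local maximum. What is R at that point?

151/108

R'(u) = -3u^2 + (7/2)u + 5/2. Setting R'(u) = 0 gives u ∈ {-1/2, 5/3}.
Since R''(u) = -6u + 7/2, we get R''(-1/2) = 13/2 > 0 ⇒ local minimum; R''(5/3) = -13/2 < 0 ⇒ local maximum.
Thus R has its local maximum at u = 5/3, with value 151/108.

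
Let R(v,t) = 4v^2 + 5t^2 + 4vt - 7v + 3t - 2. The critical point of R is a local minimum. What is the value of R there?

-493/64

∂R/∂v = 8v + 4t - 7 = 0 and ∂R/∂t = 4v + 10t + 3 = 0, so (v, t) = (41/32, -13/16).
The Hessian has R_{vv} = 8, R_{tt} = 10, R_{vt} = 4, giving D = 64 > 0 with R_{vv} > 0, so the point is a local minimum.
R(41/32, -13/16) = -493/64.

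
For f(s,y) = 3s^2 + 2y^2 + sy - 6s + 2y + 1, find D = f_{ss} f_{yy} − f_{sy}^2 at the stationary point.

∂f/∂s = 6s + y - 6 = 0 and ∂f/∂y = s + 4y + 2 = 0, so (s, y) = (26/23, -18/23).
The Hessian has f_{ss} = 6, f_{yy} = 4, f_{sy} = 1, giving D = 23 > 0 with f_{ss} > 0, so the point is a local minimum.
D = (6)·(4) − (1)^2 = 23.

23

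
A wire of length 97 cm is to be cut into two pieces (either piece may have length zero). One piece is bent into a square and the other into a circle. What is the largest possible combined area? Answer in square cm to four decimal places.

Let x be the length used for the square. Square side x/4; circle radius (97−x)/(2π).
A(x) = (x/4)² + π·((97−x)/(2π))² = x²/16 + (97−x)²/(4π) for 0 ≤ x ≤ 97. A'(x) = x/8 − (97−x)/(2π) = 0 gives x = 4·97/(π+4) ≈ 54.3296.
A'' > 0, so the interior critical point is a minimum; the maximum is at an endpoint. A(0) = 748.7444 and A(97) = 588.0625, so the largest area is 748.7444.

748.7444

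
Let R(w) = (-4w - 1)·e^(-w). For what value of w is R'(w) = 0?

R'(w) = (-4)·e^(-w) + (-4w - 1)·(-1)·e^(-w) = (4w - 3)·e^(-w). Since e^(-w) > 0, the only critical point is w = 3/4.
R''(3/4) has the same sign as 4 > 0, so this is a local minimum.
R(3/4) = (-4)·e^(-3/4) ≈ -1.8895.

3/4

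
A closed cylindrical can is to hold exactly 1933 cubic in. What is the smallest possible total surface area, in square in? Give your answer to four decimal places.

With radius r and height h, πr²h = 1933 so h = 1933/(πr²), and S(r) = 2πr² + 2πrh = 2πr² + 2·1933/r.
S'(r) = 4πr − 2·1933/r² = 0 ⇒ r³ = 1933/(2π), so r ≈ 6.7507 and h = 2r ≈ 13.5015.
S''(r) = 4π + 4·1933/r³ > 0, so this is the minimum; S ≈ 859.0184.

859.0184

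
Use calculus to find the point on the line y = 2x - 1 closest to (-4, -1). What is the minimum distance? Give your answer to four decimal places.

Minimize D(x)^2 = (x + 4)^2 + (2x)^2.
d/dx[D^2] = 2(x + 4) + 2·2·(2x) = 0 ⇒ x = -4/5.
Then y = -13/5 and the distance is √(64/5) ≈ 3.5777.

3.5777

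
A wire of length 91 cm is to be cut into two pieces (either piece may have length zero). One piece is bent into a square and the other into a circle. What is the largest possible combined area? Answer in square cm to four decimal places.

658.9810

Let x be the length used for the square. Square side x/4; circle radius (91−x)/(2π).
A(x) = (x/4)² + π·((91−x)/(2π))² = x²/16 + (91−x)²/(4π) for 0 ≤ x ≤ 91. A'(x) = x/8 − (91−x)/(2π) = 0 gives x = 4·91/(π+4) ≈ 50.9690.
A'' > 0, so the interior critical point is a minimum; the maximum is at an endpoint. A(0) = 658.9810 and A(91) = 517.5625, so the largest area is 658.9810.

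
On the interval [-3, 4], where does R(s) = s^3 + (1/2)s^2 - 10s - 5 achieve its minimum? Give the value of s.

The derivative is 3s^2 + s - 10, which vanishes at s = -2 and s = 5/3.
Compare values at every candidate in [-3, 4]: R(-3) = 5/2; R(-2) = 9; R(5/3) = -845/54; R(4) = 27.
So the minimum is R(5/3) = -845/54.

5/3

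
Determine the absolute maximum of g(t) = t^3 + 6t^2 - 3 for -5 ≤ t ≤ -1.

Differentiating, g'(t) = 3t^2 + 12t; whose only zero in [-5, -1] is t = -4.
Compare values at every candidate in [-5, -1]: g(-5) = 22, g(-4) = 29, g(-1) = 2.
The maximum over the interval is 29, attained at t = -4.

29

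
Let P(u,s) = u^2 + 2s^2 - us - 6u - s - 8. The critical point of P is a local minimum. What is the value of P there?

-135/7

∂P/∂u = 2u - s - 6 = 0 and ∂P/∂s = -u + 4s - 1 = 0, so (u, s) = (25/7, 8/7).
The Hessian has P_{uu} = 2, P_{ss} = 4, P_{us} = -1, giving D = 7 > 0 with P_{uu} > 0, so the point is a local minimum.
P(25/7, 8/7) = -135/7.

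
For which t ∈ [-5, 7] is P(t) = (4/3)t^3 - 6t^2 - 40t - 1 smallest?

The derivative is 4t^2 - 12t - 40, which vanishes at t = -2 and t = 5.
Candidates: P(-5) = -353/3,  P(-2) = 133/3,  P(5) = -553/3,  P(7) = -353/3.
The minimum over the interval is -553/3, attained at t = 5.

5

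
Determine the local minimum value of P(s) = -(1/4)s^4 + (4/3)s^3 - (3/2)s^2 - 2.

Critical points: P'(s) = -s^3 + 4s^2 - 3s vanishes at s = 0, 1, 3.
P''(s) = -3s^2 + 8s - 3. P''(0) = -3 < 0 ⇒ local maximum; P''(1) = 2 > 0 ⇒ local minimum; P''(3) = -6 < 0 ⇒ local maximum.
The local minimum is P(1) = -29/12.

-29/12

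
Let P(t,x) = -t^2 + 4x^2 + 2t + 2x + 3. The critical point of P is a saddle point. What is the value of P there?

∂P/∂t = -2t + 2 = 0 and ∂P/∂x = 8x + 2 = 0, so (t, x) = (1, -1/4).
The Hessian has P_{tt} = -2, P_{xx} = 8, P_{tx} = 0, giving D = -16 < 0, so the point is a saddle point.
P(1, -1/4) = 15/4.

15/4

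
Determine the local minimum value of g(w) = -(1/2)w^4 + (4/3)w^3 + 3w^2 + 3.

g'(w) = -2w^3 + 4w^2 + 6w = 0 at w = -1, 0, 3.
Second-derivative test with g''(w) = -6w^2 + 8w + 6: g''(-1) = -8 < 0 ⇒ local maximum; g''(0) = 6 > 0 ⇒ local minimum; g''(3) = -24 < 0 ⇒ local maximum.
The local minimum is g(0) = 3.

3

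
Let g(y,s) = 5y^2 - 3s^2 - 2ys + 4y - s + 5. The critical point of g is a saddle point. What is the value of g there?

269/64

∂g/∂y = 10y - 2s + 4 = 0 and ∂g/∂s = -2y - 6s - 1 = 0, so (y, s) = (-13/32, -1/32).
The Hessian has g_{yy} = 10, g_{ss} = -6, g_{ys} = -2, giving D = -64 < 0, so the point is a saddle point.
g(-13/32, -1/32) = 269/64.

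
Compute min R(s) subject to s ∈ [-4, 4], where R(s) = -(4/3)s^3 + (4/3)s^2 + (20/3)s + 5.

The derivative is -4s^2 + (8/3)s + 20/3, which vanishes at s = -1 and s = 5/3.
Candidates: R(-4) = 85,  R(-1) = 1,  R(5/3) = 1105/81,  R(4) = -97/3.
So the minimum is R(4) = -97/3.

-97/3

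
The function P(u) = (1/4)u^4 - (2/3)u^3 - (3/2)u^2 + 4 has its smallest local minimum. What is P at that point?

-29/4

P'(u) = u^3 - 2u^2 - 3u = 0 at u = -1, 0, 3.
Second-derivative test with P''(u) = 3u^2 - 4u - 3: P''(-1) = 4 > 0 ⇒ local minimum; P''(0) = -3 < 0 ⇒ local maximum; P''(3) = 12 > 0 ⇒ local minimum.
The smallest local minimum is P(3) = -29/4.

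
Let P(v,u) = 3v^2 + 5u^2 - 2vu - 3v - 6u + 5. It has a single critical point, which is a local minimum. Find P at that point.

∂P/∂v = 6v - 2u - 3 = 0 and ∂P/∂u = -2v + 10u - 6 = 0, so (v, u) = (3/4, 3/4).
The Hessian has P_{vv} = 6, P_{uu} = 10, P_{vu} = -2, giving D = 56 > 0 with P_{vv} > 0, so the point is a local minimum.
P(3/4, 3/4) = 13/8.

13/8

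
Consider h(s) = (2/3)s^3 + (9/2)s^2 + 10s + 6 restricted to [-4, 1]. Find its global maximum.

h'(s) = 2s^2 + 9s + 10, which vanishes at s = -5/2 and s = -2.
Compare values at every candidate in [-4, 1]: h(-4) = -14/3, h(-5/2) = -31/24, h(-2) = -4/3, h(1) = 127/6.
So the maximum is h(1) = 127/6.

127/6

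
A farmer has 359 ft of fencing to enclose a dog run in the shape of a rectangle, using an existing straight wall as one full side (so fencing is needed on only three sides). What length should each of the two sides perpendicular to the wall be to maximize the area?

359/4

Let the sides perpendicular to the wall have length x and the parallel side y, so 2x + y = 359 and the area is A = xy = x(359 − 2x).
A'(x) = 359 − 4x = 0 gives x = 359/4, and A''(x) = −4 < 0 confirms a maximum.
Then y = 359 − 2·359/4 = 359/2 and A = 128881/8.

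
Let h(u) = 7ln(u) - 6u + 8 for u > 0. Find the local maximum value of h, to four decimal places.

h'(u) = 7/u − 6 = 0 gives u = 7/6.
h''(u) = -7/u², which is negative for u > 0, so this is a local maximum.
h(7/6) = 7·ln(7/6) - 7 + 8 ≈ 2.0791.

2.0791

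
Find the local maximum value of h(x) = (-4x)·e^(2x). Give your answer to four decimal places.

Differentiating with the product rule gives h'(x) = (-8x - 4)·e^(2x). Since e^(2x) > 0, the only critical point is x = -1/2.
h''(-1/2) has the same sign as -8 < 0, so this is a local maximum.
h(-1/2) = (2)·e^(-1) ≈ 0.7358.

0.7358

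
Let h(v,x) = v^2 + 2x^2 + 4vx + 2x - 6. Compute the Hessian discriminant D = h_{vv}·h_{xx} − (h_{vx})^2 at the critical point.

∂h/∂v = 2v + 4x = 0 and ∂h/∂x = 4v + 4x + 2 = 0, so (v, x) = (-1, 1/2).
The Hessian has h_{vv} = 2, h_{xx} = 4, h_{vx} = 4, giving D = -8 < 0, so the point is a saddle point.
D = (2)·(4) − (4)^2 = -8.

-8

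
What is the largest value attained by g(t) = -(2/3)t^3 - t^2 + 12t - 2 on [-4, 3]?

g'(t) = -2t^2 - 2t + 12, which vanishes at t = -3 and t = 2.
Evaluating at the critical points and endpoints: g(-4) = -70/3; g(-3) = -29; g(2) = 38/3; g(3) = 7.
So the maximum is g(2) = 38/3.

38/3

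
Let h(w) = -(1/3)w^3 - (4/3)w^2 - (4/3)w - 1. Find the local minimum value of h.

h'(w) = -w^2 - (8/3)w - 4/3 = 0 at w = -2, -2/3.
Since h''(w) = -2w - 8/3, we get h''(-2) = 4/3 > 0 ⇒ local minimum; h''(-2/3) = -4/3 < 0 ⇒ local maximum.
So the local minimum value is h(-2) = -1.

-1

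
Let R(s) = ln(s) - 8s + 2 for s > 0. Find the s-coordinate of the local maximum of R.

R'(s) = 1/s − 8 = 0 gives s = 1/8.
R''(s) = -1/s², which is negative for s > 0, so this is a local maximum.
R(1/8) = 1·ln(1/8) - 1 + 2 ≈ -1.0794.

1/8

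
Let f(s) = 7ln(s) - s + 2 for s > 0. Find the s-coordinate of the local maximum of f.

f'(s) = 7/s − 1 = 0 gives s = 7.
f''(s) = -7/s², which is negative for s > 0, so this is a local maximum.
f(7) = 7·ln(7) - 7 + 2 ≈ 8.6214.

7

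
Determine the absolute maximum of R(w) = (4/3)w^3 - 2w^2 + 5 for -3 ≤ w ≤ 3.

The derivative is 4w^2 - 4w, which vanishes at w = 0 and w = 1.
Evaluating at the critical points and endpoints: R(-3) = -49,  R(0) = 5,  R(1) = 13/3,  R(3) = 23.
The maximum over the interval is 23, attained at w = 3.

23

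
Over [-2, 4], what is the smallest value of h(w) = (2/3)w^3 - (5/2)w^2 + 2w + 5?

-43/3

h'(w) = 2w^2 - 5w + 2, which vanishes at w = 1/2 and w = 2.
Compare values at every candidate in [-2, 4]: h(-2) = -43/3,  h(1/2) = 131/24,  h(2) = 13/3,  h(4) = 47/3.
The minimum over the interval is -43/3, attained at w = -2.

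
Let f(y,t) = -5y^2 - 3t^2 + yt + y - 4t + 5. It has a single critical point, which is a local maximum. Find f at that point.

374/59

∂f/∂y = -10y + t + 1 = 0 and ∂f/∂t = y - 6t - 4 = 0, so (y, t) = (2/59, -39/59).
The Hessian has f_{yy} = -10, f_{tt} = -6, f_{yt} = 1, giving D = 59 > 0 with f_{yy} < 0, so the point is a local maximum.
f(2/59, -39/59) = 374/59.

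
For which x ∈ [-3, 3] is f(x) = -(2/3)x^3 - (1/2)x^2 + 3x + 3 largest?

-3

f'(x) = -2x^2 - x + 3, which vanishes at x = -3/2 and x = 1.
Evaluating at the critical points and endpoints: f(-3) = 15/2,  f(-3/2) = -3/8,  f(1) = 29/6,  f(3) = -21/2.
The maximum over the interval is 15/2, attained at x = -3.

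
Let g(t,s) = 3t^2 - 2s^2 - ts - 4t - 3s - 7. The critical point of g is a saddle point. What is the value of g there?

∂g/∂t = 6t - s - 4 = 0 and ∂g/∂s = -t - 4s - 3 = 0, so (t, s) = (13/25, -22/25).
The Hessian has g_{tt} = 6, g_{ss} = -4, g_{ts} = -1, giving D = -25 < 0, so the point is a saddle point.
g(13/25, -22/25) = -168/25.

-168/25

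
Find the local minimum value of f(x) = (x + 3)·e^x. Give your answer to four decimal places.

-0.0183

f'(x) = 1·e^x + (x + 3)·1·e^x = (x + 4)·e^x. Since e^x > 0, the only critical point is x = -4.
f''(-4) has the same sign as 1 > 0, so this is a local minimum.
f(-4) = (-1)·e^(-4) ≈ -0.0183.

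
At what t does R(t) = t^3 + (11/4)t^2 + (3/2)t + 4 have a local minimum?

-1/3

Critical points: R'(t) = 3t^2 + (11/2)t + 3/2 vanishes at t = -3/2, -1/3.
R''(t) = 6t + 11/2. R''(-3/2) = -7/2 < 0 ⇒ local maximum; R''(-1/3) = 7/2 > 0 ⇒ local minimum.
The local minimum is R(-1/3) = 407/108.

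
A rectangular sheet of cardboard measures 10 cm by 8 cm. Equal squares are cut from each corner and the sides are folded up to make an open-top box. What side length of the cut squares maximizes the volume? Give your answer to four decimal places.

With cut size x, the volume is V(x) = x(10 − 2x)(8 − 2x) for 0 < x < 4.
V'(x) = 12x^2 − 72x + 80. Setting V'(x) = 0 gives x ≈ 1.4725 (the root in (0, 4)).
V''(x) = 24x − 72 is negative there, so this is the maximum; V ≈ 52.5138.

1.4725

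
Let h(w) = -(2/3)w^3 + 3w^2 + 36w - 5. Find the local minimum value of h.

Critical points: h'(w) = -2w^2 + 6w + 36 vanishes at w = -3, 6.
Since h''(w) = -4w + 6, we get h''(-3) = 18 > 0 ⇒ local minimum; h''(6) = -18 < 0 ⇒ local maximum.
Thus h has its local minimum at w = -3, with value -68.

-68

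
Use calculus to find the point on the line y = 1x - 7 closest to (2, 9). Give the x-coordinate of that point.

Minimize D(x)^2 = (x - 2)^2 + (x - 16)^2.
d/dx[D^2] = 2(x - 2) + 2·1·(x - 16) = 0 ⇒ x = 9.
Then y = 2 and the distance is √(98) ≈ 9.8995.

9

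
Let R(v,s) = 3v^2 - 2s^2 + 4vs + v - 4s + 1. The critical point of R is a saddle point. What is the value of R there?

∂R/∂v = 6v + 4s + 1 = 0 and ∂R/∂s = 4v - 4s - 4 = 0, so (v, s) = (3/10, -7/10).
The Hessian has R_{vv} = 6, R_{ss} = -4, R_{vs} = 4, giving D = -40 < 0, so the point is a saddle point.
R(3/10, -7/10) = 51/20.

51/20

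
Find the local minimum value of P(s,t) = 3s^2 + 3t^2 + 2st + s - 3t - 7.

-65/8

∂P/∂s = 6s + 2t + 1 = 0 and ∂P/∂t = 2s + 6t - 3 = 0, so (s, t) = (-3/8, 5/8).
The Hessian has P_{ss} = 6, P_{tt} = 6, P_{st} = 2, giving D = 32 > 0 with P_{ss} > 0, so the point is a local minimum.
P(-3/8, 5/8) = -65/8.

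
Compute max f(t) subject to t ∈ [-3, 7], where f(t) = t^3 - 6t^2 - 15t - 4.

Differentiating, f'(t) = 3t^2 - 12t - 15; which vanishes at t = -1 and t = 5.
Compare values at every candidate in [-3, 7]: f(-3) = -40, f(-1) = 4, f(5) = -104, f(7) = -60.
So the maximum is f(-1) = 4.

4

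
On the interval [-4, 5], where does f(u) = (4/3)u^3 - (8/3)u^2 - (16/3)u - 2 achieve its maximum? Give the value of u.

5

The derivative is 4u^2 - (16/3)u - 16/3, which vanishes at u = -2/3 and u = 2.
Candidates: f(-4) = -326/3,  f(-2/3) = -2/81,  f(2) = -38/3,  f(5) = 214/3.
The maximum over the interval is 214/3, attained at u = 5.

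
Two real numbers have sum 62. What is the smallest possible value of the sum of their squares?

With a + b = 62, a^2 + b^2 = a^2 + (62 − a)^2.
The derivative 2a − 2(62 − a) = 4a − 124 vanishes at a = 31; second derivative 4 > 0, a minimum.
The minimum is 2·(31)^2 = 1922.

1922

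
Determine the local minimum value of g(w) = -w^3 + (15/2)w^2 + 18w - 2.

-23/2

Critical points: g'(w) = -3w^2 + 15w + 18 vanishes at w = -1, 6.
Second-derivative test with g''(w) = -6w + 15: g''(-1) = 21 > 0 ⇒ local minimum; g''(6) = -21 < 0 ⇒ local maximum.
So the local minimum value is g(-1) = -23/2.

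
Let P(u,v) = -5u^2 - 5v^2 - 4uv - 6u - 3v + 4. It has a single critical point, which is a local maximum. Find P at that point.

∂P/∂u = -10u - 4v - 6 = 0 and ∂P/∂v = -4u - 10v - 3 = 0, so (u, v) = (-4/7, -1/14).
The Hessian has P_{uu} = -10, P_{vv} = -10, P_{uv} = -4, giving D = 84 > 0 with P_{uu} < 0, so the point is a local maximum.
P(-4/7, -1/14) = 163/28.

163/28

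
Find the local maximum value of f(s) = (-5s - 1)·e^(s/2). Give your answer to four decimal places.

3.3287

By the product rule, f'(s) = (-(5/2)s - 11/2)·e^(s/2). Since e^(s/2) > 0, the only critical point is s = -11/5.
f''(-11/5) has the same sign as -5/2 < 0, so this is a local maximum.
f(-11/5) = (10)·e^(-11/10) ≈ 3.3287.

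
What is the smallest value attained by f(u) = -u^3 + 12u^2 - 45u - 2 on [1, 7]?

Differentiating, f'(u) = -3u^2 + 24u - 45; which vanishes at u = 3 and u = 5.
Candidates: f(1) = -36,  f(3) = -56,  f(5) = -52,  f(7) = -72.
Hence the absolute minimum is -72 at u = 7.

-72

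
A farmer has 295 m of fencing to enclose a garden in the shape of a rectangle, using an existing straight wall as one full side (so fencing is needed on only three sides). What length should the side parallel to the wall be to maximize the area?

Let the sides perpendicular to the wall have length x and the parallel side y, so 2x + y = 295 and the area is A = xy = x(295 − 2x).
A'(x) = 295 − 4x = 0 gives x = 295/4, and A''(x) = −4 < 0 confirms a maximum.
Then y = 295 − 2·295/4 = 295/2 and A = 87025/8.

295/2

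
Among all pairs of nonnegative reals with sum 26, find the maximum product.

169

With x + y = 26, the product is P(x) = x(26 − x).
P'(x) = 26 − 2x = 0 gives x = 13; P'' = −2 < 0, so this is the maximum.
P = 13·13 = 169.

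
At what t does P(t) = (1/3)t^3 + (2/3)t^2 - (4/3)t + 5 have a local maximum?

P'(t) = t^2 + (4/3)t - 4/3 = 0 at t = -2, 2/3.
Second-derivative test with P''(t) = 2t + 4/3: P''(-2) = -8/3 < 0 ⇒ local maximum; P''(2/3) = 8/3 > 0 ⇒ local minimum.
So the local maximum value is P(-2) = 23/3.

-2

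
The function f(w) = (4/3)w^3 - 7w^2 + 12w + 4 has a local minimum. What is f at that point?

Critical points: f'(w) = 4w^2 - 14w + 12 vanishes at w = 3/2, 2.
f''(w) = 8w - 14. f''(3/2) = -2 < 0 ⇒ local maximum; f''(2) = 2 > 0 ⇒ local minimum.
The local minimum is f(2) = 32/3.

32/3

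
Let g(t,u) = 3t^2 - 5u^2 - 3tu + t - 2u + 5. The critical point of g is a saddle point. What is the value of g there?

346/69

∂g/∂t = 6t - 3u + 1 = 0 and ∂g/∂u = -3t - 10u - 2 = 0, so (t, u) = (-16/69, -3/23).
The Hessian has g_{tt} = 6, g_{uu} = -10, g_{tu} = -3, giving D = -69 < 0, so the point is a saddle point.
g(-16/69, -3/23) = 346/69.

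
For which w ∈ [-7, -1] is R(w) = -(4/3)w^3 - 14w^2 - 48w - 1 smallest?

The derivative is -4w^2 - 28w - 48, which vanishes at w = -4 and w = -3.
Evaluating at the critical points and endpoints: R(-7) = 319/3,  R(-4) = 157/3,  R(-3) = 53,  R(-1) = 103/3.
The minimum over the interval is 103/3, attained at w = -1.

-1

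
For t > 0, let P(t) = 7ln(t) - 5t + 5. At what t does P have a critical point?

7/5

P'(t) = 7/t − 5 = 0 gives t = 7/5.
P''(t) = -7/t², which is negative for t > 0, so this is a local maximum.
P(7/5) = 7·ln(7/5) - 7 + 5 ≈ 0.3553.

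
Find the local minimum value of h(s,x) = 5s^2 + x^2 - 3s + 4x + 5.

∂h/∂s = 10s - 3 = 0 and ∂h/∂x = 2x + 4 = 0, so (s, x) = (3/10, -2).
The Hessian has h_{ss} = 10, h_{xx} = 2, h_{sx} = 0, giving D = 20 > 0 with h_{ss} > 0, so the point is a local minimum.
h(3/10, -2) = 11/20.

11/20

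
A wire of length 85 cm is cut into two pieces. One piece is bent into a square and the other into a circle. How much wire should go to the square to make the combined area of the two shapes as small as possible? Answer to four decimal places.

47.6084

Let x be the length used for the square. Square side x/4; circle radius (85−x)/(2π).
A(x) = (x/4)² + π·((85−x)/(2π))² = x²/16 + (85−x)²/(4π) for 0 ≤ x ≤ 85. A'(x) = x/8 − (85−x)/(2π) = 0 gives x = 4·85/(π+4) ≈ 47.6084.
A'' = 1/8 + 1/(2π) > 0, so this gives the minimum combined area; x ≈ 47.6084 cm to the square.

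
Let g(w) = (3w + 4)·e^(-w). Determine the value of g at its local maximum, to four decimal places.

4.1868

g'(w) = 3·e^(-w) + (3w + 4)·(-1)·e^(-w) = (-3w - 1)·e^(-w). Since e^(-w) > 0, the only critical point is w = -1/3.
g''(-1/3) has the same sign as -3 < 0, so this is a local maximum.
g(-1/3) = (3)·e^(1/3) ≈ 4.1868.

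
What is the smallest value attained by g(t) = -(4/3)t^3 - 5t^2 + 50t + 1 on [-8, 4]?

-622/3

The derivative is -4t^2 - 10t + 50, which vanishes at t = -5 and t = 5/2.
Candidates: g(-8) = -109/3, g(-5) = -622/3, g(5/2) = 887/12, g(4) = 107/3.
Hence the absolute minimum is -622/3 at t = -5.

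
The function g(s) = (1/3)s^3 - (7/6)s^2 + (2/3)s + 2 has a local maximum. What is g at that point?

Critical points: g'(s) = s^2 - (7/3)s + 2/3 vanishes at s = 1/3, 2.
g''(s) = 2s - 7/3. g''(1/3) = -5/3 < 0 ⇒ local maximum; g''(2) = 5/3 > 0 ⇒ local minimum.
Thus g has its local maximum at s = 1/3, with value 341/162.

341/162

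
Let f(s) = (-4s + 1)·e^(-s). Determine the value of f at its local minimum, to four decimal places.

-1.1460

f'(s) = (-4)·e^(-s) + (-4s + 1)·(-1)·e^(-s) = (4s - 5)·e^(-s). Since e^(-s) > 0, the only critical point is s = 5/4.
f''(5/4) has the same sign as 4 > 0, so this is a local minimum.
f(5/4) = (-4)·e^(-5/4) ≈ -1.1460.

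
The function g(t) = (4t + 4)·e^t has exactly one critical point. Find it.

Differentiating with the product rule gives g'(t) = (4t + 8)·e^t. Since e^t > 0, the only critical point is t = -2.
g''(-2) has the same sign as 4 > 0, so this is a local minimum.
g(-2) = (-4)·e^(-2) ≈ -0.5413.

-2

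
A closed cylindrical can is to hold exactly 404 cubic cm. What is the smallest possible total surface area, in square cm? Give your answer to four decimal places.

302.5302

With radius r and height h, πr²h = 404 so h = 404/(πr²), and S(r) = 2πr² + 2πrh = 2πr² + 2·404/r.
S'(r) = 4πr − 2·404/r² = 0 ⇒ r³ = 404/(2π), so r ≈ 4.0062 and h = 2r ≈ 8.0124.
S''(r) = 4π + 4·404/r³ > 0, so this is the minimum; S ≈ 302.5302.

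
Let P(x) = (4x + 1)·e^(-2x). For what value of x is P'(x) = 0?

1/4

By the product rule, P'(x) = (-8x + 2)·e^(-2x). Since e^(-2x) > 0, the only critical point is x = 1/4.
P''(1/4) has the same sign as -8 < 0, so this is a local maximum.
P(1/4) = (2)·e^(-1/2) ≈ 1.2131.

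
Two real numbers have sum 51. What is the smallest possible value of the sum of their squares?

2601/2

With a + b = 51, a^2 + b^2 = a^2 + (51 − a)^2.
The derivative 2a − 2(51 − a) = 4a − 102 vanishes at a = 51/2; second derivative 4 > 0, a minimum.
The minimum is 2·(51/2)^2 = 2601/2.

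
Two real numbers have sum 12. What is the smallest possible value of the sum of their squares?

72

With a + b = 12, a^2 + b^2 = a^2 + (12 − a)^2.
The derivative 2a − 2(12 − a) = 4a − 24 vanishes at a = 6; second derivative 4 > 0, a minimum.
The minimum is 2·(6)^2 = 72.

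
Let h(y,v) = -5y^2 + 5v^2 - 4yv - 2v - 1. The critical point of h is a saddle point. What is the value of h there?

-34/29

∂h/∂y = -10y - 4v = 0 and ∂h/∂v = -4y + 10v - 2 = 0, so (y, v) = (-2/29, 5/29).
The Hessian has h_{yy} = -10, h_{vv} = 10, h_{yv} = -4, giving D = -116 < 0, so the point is a saddle point.
h(-2/29, 5/29) = -34/29.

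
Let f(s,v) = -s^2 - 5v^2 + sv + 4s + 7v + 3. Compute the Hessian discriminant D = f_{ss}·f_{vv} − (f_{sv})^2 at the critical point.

19

∂f/∂s = -2s + v + 4 = 0 and ∂f/∂v = s - 10v + 7 = 0, so (s, v) = (47/19, 18/19).
The Hessian has f_{ss} = -2, f_{vv} = -10, f_{sv} = 1, giving D = 19 > 0 with f_{ss} < 0, so the point is a local maximum.
D = (-2)·(-10) − (1)^2 = 19.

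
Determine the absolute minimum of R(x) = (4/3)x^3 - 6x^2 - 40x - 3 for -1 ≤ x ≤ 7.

-559/3

Differentiating, R'(x) = 4x^2 - 12x - 40; whose only zero in [-1, 7] is x = 5.
Compare values at every candidate in [-1, 7]: R(-1) = 89/3,  R(5) = -559/3,  R(7) = -359/3.
Hence the absolute minimum is -559/3 at x = 5.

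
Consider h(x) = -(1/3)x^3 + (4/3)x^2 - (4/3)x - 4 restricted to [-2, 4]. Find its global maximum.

20/3

Differentiating, h'(x) = -x^2 + (8/3)x - 4/3; which vanishes at x = 2/3 and x = 2.
Candidates: h(-2) = 20/3; h(2/3) = -356/81; h(2) = -4; h(4) = -28/3.
So the maximum is h(-2) = 20/3.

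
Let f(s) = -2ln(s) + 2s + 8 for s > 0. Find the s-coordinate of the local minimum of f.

f'(s) = -2/s + 2 = 0 gives s = 1.
f''(s) = 2/s², which is positive for s > 0, so this is a local minimum.
f(1) = -2·ln(1) + 2 + 8 ≈ 10.0000.

1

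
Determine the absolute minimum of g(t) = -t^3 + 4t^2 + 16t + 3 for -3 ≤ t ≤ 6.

-239/27

The derivative is -3t^2 + 8t + 16, which vanishes at t = -4/3 and t = 4.
Candidates: g(-3) = 18, g(-4/3) = -239/27, g(4) = 67, g(6) = 27.
The minimum over the interval is -239/27, attained at t = -4/3.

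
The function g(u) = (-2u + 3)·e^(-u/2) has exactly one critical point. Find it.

7/2

By the product rule, g'(u) = (u - 7/2)·e^(-u/2). Since e^(-u/2) > 0, the only critical point is u = 7/2.
g''(7/2) has the same sign as 1 > 0, so this is a local minimum.
g(7/2) = (-4)·e^(-7/4) ≈ -0.6951.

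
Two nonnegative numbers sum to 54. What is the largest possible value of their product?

With x + y = 54, the product is P(x) = x(54 − x).
P'(x) = 54 − 2x = 0 gives x = 27; P'' = −2 < 0, so this is the maximum.
P = 27·27 = 729.

729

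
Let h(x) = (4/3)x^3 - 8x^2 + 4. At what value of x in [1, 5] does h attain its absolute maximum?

1

Differentiating, h'(x) = 4x^2 - 16x; whose only zero in [1, 5] is x = 4.
Compare values at every candidate in [1, 5]: h(1) = -8/3, h(4) = -116/3, h(5) = -88/3.
So the maximum is h(1) = -8/3.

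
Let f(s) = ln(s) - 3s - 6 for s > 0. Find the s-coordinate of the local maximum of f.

f'(s) = 1/s − 3 = 0 gives s = 1/3.
f''(s) = -1/s², which is negative for s > 0, so this is a local maximum.
f(1/3) = 1·ln(1/3) - 1 - 6 ≈ -8.0986.

1/3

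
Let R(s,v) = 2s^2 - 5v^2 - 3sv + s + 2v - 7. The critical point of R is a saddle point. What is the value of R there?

-334/49

∂R/∂s = 4s - 3v + 1 = 0 and ∂R/∂v = -3s - 10v + 2 = 0, so (s, v) = (-4/49, 11/49).
The Hessian has R_{ss} = 4, R_{vv} = -10, R_{sv} = -3, giving D = -49 < 0, so the point is a saddle point.
R(-4/49, 11/49) = -334/49.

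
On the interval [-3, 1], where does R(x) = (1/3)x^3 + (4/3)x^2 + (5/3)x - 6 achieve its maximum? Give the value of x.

1

Differentiating, R'(x) = x^2 + (8/3)x + 5/3; which vanishes at x = -5/3 and x = -1.
Compare values at every candidate in [-3, 1]: R(-3) = -8, R(-5/3) = -536/81, R(-1) = -20/3, R(1) = -8/3.
So the maximum is R(1) = -8/3.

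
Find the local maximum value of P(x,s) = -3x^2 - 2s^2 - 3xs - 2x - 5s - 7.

∂P/∂x = -6x - 3s - 2 = 0 and ∂P/∂s = -3x - 4s - 5 = 0, so (x, s) = (7/15, -8/5).
The Hessian has P_{xx} = -6, P_{ss} = -4, P_{xs} = -3, giving D = 15 > 0 with P_{xx} < 0, so the point is a local maximum.
P(7/15, -8/5) = -52/15.

-52/15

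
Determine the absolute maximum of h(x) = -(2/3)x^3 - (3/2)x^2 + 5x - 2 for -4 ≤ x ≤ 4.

Differentiating, h'(x) = -2x^2 - 3x + 5; which vanishes at x = -5/2 and x = 1.
Compare values at every candidate in [-4, 4]: h(-4) = -10/3; h(-5/2) = -323/24; h(1) = 5/6; h(4) = -146/3.
The maximum over the interval is 5/6, attained at x = 1.

5/6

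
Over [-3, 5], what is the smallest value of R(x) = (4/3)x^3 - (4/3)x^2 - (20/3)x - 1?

Differentiating, R'(x) = 4x^2 - (8/3)x - 20/3; which vanishes at x = -1 and x = 5/3.
Candidates: R(-3) = -29, R(-1) = 3, R(5/3) = -781/81, R(5) = 99.
Hence the absolute minimum is -29 at x = -3.

-29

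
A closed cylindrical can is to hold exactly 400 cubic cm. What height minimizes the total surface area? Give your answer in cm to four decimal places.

7.9859

With radius r and height h, πr²h = 400 so h = 400/(πr²), and S(r) = 2πr² + 2πrh = 2πr² + 2·400/r.
S'(r) = 4πr − 2·400/r² = 0 ⇒ r³ = 400/(2π), so r ≈ 3.9929 and h = 2r ≈ 7.9859.
S''(r) = 4π + 4·400/r³ > 0, so this is the minimum; S ≈ 300.5300.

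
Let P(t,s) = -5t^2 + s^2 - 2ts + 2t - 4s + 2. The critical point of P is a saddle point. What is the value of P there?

∂P/∂t = -10t - 2s + 2 = 0 and ∂P/∂s = -2t + 2s - 4 = 0, so (t, s) = (-1/6, 11/6).
The Hessian has P_{tt} = -10, P_{ss} = 2, P_{ts} = -2, giving D = -24 < 0, so the point is a saddle point.
P(-1/6, 11/6) = -11/6.

-11/6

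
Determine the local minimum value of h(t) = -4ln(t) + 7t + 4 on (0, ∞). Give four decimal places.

10.2385

h'(t) = -4/t + 7 = 0 gives t = 4/7.
h''(t) = 4/t², which is positive for t > 0, so this is a local minimum.
h(4/7) = -4·ln(4/7) + 4 + 4 ≈ 10.2385.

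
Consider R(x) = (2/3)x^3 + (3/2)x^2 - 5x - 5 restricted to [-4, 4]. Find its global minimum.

-47/6

R'(x) = 2x^2 + 3x - 5, which vanishes at x = -5/2 and x = 1.
Evaluating at the critical points and endpoints: R(-4) = -11/3,  R(-5/2) = 155/24,  R(1) = -47/6,  R(4) = 125/3.
The minimum over the interval is -47/6, attained at x = 1.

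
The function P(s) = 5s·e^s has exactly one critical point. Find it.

-1

Differentiating with the product rule gives P'(s) = (5s + 5)·e^s. Since e^s > 0, the only critical point is s = -1.
P''(-1) has the same sign as 5 > 0, so this is a local minimum.
P(-1) = (-5)·e^(-1) ≈ -1.8394.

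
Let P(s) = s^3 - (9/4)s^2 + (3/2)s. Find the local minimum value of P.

1/4

P'(s) = 3s^2 - (9/2)s + 3/2. Setting P'(s) = 0 gives s ∈ {1/2, 1}.
Since P''(s) = 6s - 9/2, we get P''(1/2) = -3/2 < 0 ⇒ local maximum; P''(1) = 3/2 > 0 ⇒ local minimum.
So the local minimum value is P(1) = 1/4.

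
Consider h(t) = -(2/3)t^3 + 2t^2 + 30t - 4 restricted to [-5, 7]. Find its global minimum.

-58

h'(t) = -2t^2 + 4t + 30, which vanishes at t = -3 and t = 5.
Compare values at every candidate in [-5, 7]: h(-5) = -62/3, h(-3) = -58, h(5) = 338/3, h(7) = 226/3.
So the minimum is h(-3) = -58.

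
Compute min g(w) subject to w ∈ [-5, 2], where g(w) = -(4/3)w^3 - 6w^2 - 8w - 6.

-170/3

g'(w) = -4w^2 - 12w - 8, which vanishes at w = -2 and w = -1.
Evaluating at the critical points and endpoints: g(-5) = 152/3,  g(-2) = -10/3,  g(-1) = -8/3,  g(2) = -170/3.
The minimum over the interval is -170/3, attained at w = 2.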